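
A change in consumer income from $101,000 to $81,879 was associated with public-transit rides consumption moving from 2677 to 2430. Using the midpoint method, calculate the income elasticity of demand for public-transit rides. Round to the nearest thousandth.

%ΔQ = (2430 − 2677)/[(2677+2430)/2] = -247/2553.5 ≈ -0.0967.
%ΔI = (81,879 − 101,000)/[(101,000+81,879)/2] = -19121/91439.5 ≈ -0.2091.
E_I = %ΔQ/%ΔI ≈ 0.463.
E_I ∈ (0,1): normal good (necessity).

0.463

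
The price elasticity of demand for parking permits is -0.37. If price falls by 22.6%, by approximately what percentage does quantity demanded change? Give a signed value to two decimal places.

%ΔQ ≈ E × %ΔP = (-0.37) × (-22.6%) ≈ 8.36%.

8.36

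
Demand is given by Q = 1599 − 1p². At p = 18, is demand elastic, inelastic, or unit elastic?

At p = 18, Q = 1275.
dQ/dp = −2·1·p = −36.
Point elasticity E = (dQ/dp)·(p/Q) = -36 × 18/1275 ≈ -0.508.
|E| ≈ 0.508 < 1, so demand is inelastic.

inelastic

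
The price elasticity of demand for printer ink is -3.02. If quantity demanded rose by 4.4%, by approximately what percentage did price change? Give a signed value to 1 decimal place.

%ΔQ ≈ E × %ΔP ⇒ %ΔP = %ΔQ / E = (4.4%)/(-3.02) ≈ -1.5%.

-1.5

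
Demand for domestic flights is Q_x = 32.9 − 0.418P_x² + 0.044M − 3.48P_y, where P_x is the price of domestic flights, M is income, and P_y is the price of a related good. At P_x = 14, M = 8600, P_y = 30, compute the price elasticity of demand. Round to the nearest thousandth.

-0.728

Q_x = 32.9 − 0.418(14)² + 0.044(8600) − 3.48(30) = 32.9 − 81.928 + 378.4 − 104.4 = 224.972.
∂Q_x/∂P_x = −2·0.418·P_x = -11.704, so E_p = -11.704·(14/224.972) ≈ -0.728.
|E_p| < 1: demand is inelastic.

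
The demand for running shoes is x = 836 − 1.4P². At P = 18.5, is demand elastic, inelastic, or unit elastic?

elastic

At P = 18.5, x = 356.85.
dx/dP = −2·1.4·P = −51.8.
Point elasticity E = (dx/dP)·(P/x) = -51.8 × 18.5/356.85 ≈ -2.685.
|E| ≈ 2.685 > 1, so demand is elastic.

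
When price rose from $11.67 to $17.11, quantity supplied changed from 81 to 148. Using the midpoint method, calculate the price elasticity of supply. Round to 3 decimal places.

%ΔQ = (148 − 81)/[(81 + 148)/2] = 67/114.5 ≈ 0.5852.
%ΔP = (17.11 − 11.67)/[(11.67 + 17.11)/2] = 5.44/14.39 ≈ 0.3780.
Arc elasticity E = %ΔQ/%ΔP ≈ 0.5852/0.3780 ≈ 1.548.
|E| > 1: supply is elastic over this range.

1.548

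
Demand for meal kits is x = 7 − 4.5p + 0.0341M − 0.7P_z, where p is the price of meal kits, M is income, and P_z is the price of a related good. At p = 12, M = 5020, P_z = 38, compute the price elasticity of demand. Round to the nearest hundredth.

-0.55

At the given point, x = 7 − 4.5(12) + 0.0341(5020) − 0.7(38) = 7 − 54 + 171.182 − 26.6 = 97.582.
∂x/∂p = −4.5, so E_p = (−4.5)·(12/97.582) ≈ -0.55.
|E_p| < 1: demand is inelastic.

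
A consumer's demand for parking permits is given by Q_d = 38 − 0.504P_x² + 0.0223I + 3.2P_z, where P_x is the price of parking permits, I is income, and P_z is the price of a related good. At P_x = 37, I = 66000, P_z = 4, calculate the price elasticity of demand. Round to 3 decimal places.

Substituting, Q_d = 38 − 0.504(37)² + 0.0223(66000) + 3.2(4) = 38 − 689.976 + 1471.8 + 12.8 = 832.624.
∂Q_d/∂P_x = −2·0.504·P_x = -37.296, so E_p = -37.296·(37/832.624) ≈ -1.657.
|E_p| > 1: demand is elastic.

-1.657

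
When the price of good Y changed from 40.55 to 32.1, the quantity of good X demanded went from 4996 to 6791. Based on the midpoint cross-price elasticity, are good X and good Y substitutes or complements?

%ΔQ_x = (6791 − 4996)/[(4996+6791)/2] = 1795/5893.5 ≈ 0.3046.
%ΔP_y = (32.1 − 40.55)/[(40.55+32.1)/2] ≈ -0.2326.
E_xy = 0.3046/-0.2326 ≈ -1.309.
E_xy < 0, so the goods are complements.

complements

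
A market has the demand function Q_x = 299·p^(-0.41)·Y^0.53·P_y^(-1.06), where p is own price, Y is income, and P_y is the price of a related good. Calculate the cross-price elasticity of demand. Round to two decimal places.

-1.06

For a Cobb–Douglas (constant-elasticity) form Q_x = A·P_y^α·…, the elasticity with respect to P_y equals the exponent α at every point.
Here the exponent on P_y is -1.06, so the cross-price elasticity of demand is -1.06.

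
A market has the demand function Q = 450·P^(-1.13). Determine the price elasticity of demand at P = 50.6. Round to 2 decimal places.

-1.13

For a Cobb–Douglas (constant-elasticity) form Q = A·P^α·…, the elasticity with respect to P equals the exponent α at every point.
Here the exponent on P is -1.13, so the price elasticity of demand is -1.13.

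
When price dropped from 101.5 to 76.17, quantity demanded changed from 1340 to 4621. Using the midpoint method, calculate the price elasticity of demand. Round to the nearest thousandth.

-3.861

%Δq = (4621 − 1340)/[(1340 + 4621)/2] = 3281/2980.5 ≈ 1.1008.
%ΔP = (76.17 − 101.5)/[(101.5 + 76.17)/2] = -25.33/88.835 ≈ -0.2851.
Arc elasticity E = %Δq/%ΔP ≈ 1.1008/-0.2851 ≈ -3.861.
|E| > 1: demand is elastic over this range.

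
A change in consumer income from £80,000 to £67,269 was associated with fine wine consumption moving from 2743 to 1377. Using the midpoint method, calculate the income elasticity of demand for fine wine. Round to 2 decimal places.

3.84

%ΔQ = (1377 − 2743)/[(2743+1377)/2] = -1366/2060 ≈ -0.6631.
%ΔI = (67,269 − 80,000)/[(80,000+67,269)/2] = -12731/73634.5 ≈ -0.1729.
E_I = %ΔQ/%ΔI ≈ 3.84.
E_I > 1: normal good (luxury).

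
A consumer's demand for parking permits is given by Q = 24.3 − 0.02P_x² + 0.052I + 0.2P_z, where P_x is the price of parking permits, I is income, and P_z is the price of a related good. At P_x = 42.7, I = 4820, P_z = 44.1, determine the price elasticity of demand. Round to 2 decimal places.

Q = 24.3 − 0.02(42.7)² + 0.052(4820) + 0.2(44.1) = 24.3 − 36.4658 + 250.64 + 8.82 = 247.2942.
∂Q/∂P_x = −2·0.02·P_x = -1.708, so E_p = -1.708·(42.7/247.2942) ≈ -0.29.
|E_p| < 1: demand is inelastic.

-0.29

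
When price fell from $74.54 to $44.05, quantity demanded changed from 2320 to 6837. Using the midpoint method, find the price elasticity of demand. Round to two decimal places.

-1.92

%ΔQ = (6837 − 2320)/[(2320 + 6837)/2] = 4517/4578.5 ≈ 0.9866.
%Δp = (44.05 − 74.54)/[(74.54 + 44.05)/2] = -30.49/59.295 ≈ -0.5142.
Arc elasticity E = %ΔQ/%Δp ≈ 0.9866/-0.5142 ≈ -1.92.
|E| > 1: demand is elastic over this range.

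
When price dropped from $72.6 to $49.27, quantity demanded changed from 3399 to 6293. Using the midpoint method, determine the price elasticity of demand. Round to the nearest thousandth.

-1.560

%ΔQ = (6293 − 3399)/[(3399 + 6293)/2] = 2894/4846 ≈ 0.5972.
%Δp = (49.27 − 72.6)/[(72.6 + 49.27)/2] = -23.33/60.935 ≈ -0.3829.
Arc elasticity E = %ΔQ/%Δp ≈ 0.5972/-0.3829 ≈ -1.560.
|E| > 1: demand is elastic over this range.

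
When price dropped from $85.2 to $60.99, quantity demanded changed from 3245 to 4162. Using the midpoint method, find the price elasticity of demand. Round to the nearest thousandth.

%ΔQ = (4162 − 3245)/[(3245 + 4162)/2] = 917/3703.5 ≈ 0.2476.
%Δp = (60.99 − 85.2)/[(85.2 + 60.99)/2] = -24.21/73.095 ≈ -0.3312.
Arc elasticity E = %ΔQ/%Δp ≈ 0.2476/-0.3312 ≈ -0.748.
|E| < 1: demand is inelastic over this range.

-0.748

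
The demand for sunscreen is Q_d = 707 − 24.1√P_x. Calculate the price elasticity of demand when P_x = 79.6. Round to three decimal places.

At P_x = 79.6, Q_d = 491.9826.
dQ_d/dP_x = −24.1/(2√P_x) = −24.1/(2·8.9219).
Point elasticity E = (dQ_d/dP_x)·(P_x/Q_d) = -1.3506 × 79.6/491.9826 ≈ -0.219.
|E| < 1, so demand is inelastic at this price.

-0.219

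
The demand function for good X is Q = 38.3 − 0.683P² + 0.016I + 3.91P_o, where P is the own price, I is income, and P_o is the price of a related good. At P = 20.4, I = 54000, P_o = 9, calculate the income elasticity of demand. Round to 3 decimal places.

1.323

Substituting, Q = 38.3 − 0.683(20.4)² + 0.016(54000) + 3.91(9) = 38.3 − 284.2373 + 864 + 35.19 = 653.2527.
∂Q/∂I = +0.016, so E_I = 0.016·(54000/653.2527) ≈ 1.323.
E_I > 1: normal good (luxury).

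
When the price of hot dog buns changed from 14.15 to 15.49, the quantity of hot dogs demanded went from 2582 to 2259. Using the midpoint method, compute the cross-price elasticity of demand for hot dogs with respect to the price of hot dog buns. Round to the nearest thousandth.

-1.476

%ΔQ_x = (2259 − 2582)/[(2582+2259)/2] = -323/2420.5 ≈ -0.1334.
%ΔP_y = (15.49 − 14.15)/[(14.15+15.49)/2] ≈ 0.0904.
E_xy = -0.1334/0.0904 ≈ -1.476.
E_xy < 0, so hot dogs and hot dog buns are complements.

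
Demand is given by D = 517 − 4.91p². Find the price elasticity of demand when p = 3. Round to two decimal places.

-0.19

At p = 3, D = 472.81.
dD/dp = −2·4.91·p = −29.46.
Point elasticity E = (dD/dp)·(p/D) = -29.46 × 3/472.81 ≈ -0.19.
|E| < 1, so demand is inelastic at this price.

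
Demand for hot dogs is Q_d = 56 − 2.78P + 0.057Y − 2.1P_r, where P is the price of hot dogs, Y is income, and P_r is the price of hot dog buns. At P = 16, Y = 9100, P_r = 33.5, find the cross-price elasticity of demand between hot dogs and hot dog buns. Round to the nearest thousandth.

-0.153

Evaluating quantity at (P, Y, P_r) gives Q_d = 56 − 2.78(16) + 0.057(9100) − 2.1(33.5) = 56 − 44.48 + 518.7 − 70.35 = 459.87.
∂Q_d/∂P_r = −2.1, so E_xy = -2.1·(33.5/459.87) ≈ -0.153.
E_xy < 0: the goods are complements.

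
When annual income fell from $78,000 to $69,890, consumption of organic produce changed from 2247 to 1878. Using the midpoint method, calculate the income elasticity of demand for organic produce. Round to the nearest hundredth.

1.63

%ΔQ = (1878 − 2247)/[(2247+1878)/2] = -369/2062.5 ≈ -0.1789.
%ΔI = (69,890 − 78,000)/[(78,000+69,890)/2] = -8110/73945 ≈ -0.1097.
E_I = %ΔQ/%ΔI ≈ 1.63.
E_I > 1: normal good (luxury).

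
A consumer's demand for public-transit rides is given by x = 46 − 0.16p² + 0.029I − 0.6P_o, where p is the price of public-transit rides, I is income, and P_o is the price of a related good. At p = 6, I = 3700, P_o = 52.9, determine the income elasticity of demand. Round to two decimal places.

0.93

Substituting, x = 46 − 0.16(6)² + 0.029(3700) − 0.6(52.9) = 46 − 5.76 + 107.3 − 31.74 = 115.8.
∂x/∂I = +0.029, so E_I = 0.029·(3700/115.8) ≈ 0.93.
E_I ∈ (0,1): normal good (necessity).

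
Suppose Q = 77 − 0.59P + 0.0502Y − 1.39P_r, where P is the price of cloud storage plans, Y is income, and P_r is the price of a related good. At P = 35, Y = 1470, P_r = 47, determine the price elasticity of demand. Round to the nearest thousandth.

-0.319

At the given point, Q = 77 − 0.59(35) + 0.0502(1470) − 1.39(47) = 77 − 20.65 + 73.794 − 65.33 = 64.814.
∂Q/∂P = −0.59, so E_p = (−0.59)·(35/64.814) ≈ -0.319.
|E_p| < 1: demand is inelastic.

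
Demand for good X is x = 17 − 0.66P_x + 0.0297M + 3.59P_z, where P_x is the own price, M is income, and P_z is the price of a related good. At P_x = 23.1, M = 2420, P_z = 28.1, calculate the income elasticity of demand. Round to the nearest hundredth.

Evaluating quantity at (P_x, M, P_z) gives x = 17 − 0.66(23.1) + 0.0297(2420) + 3.59(28.1) = 17 − 15.246 + 71.874 + 100.879 = 174.507.
∂x/∂M = +0.0297, so E_I = 0.0297·(2420/174.507) ≈ 0.41.
E_I ∈ (0,1): normal good (necessity).

0.41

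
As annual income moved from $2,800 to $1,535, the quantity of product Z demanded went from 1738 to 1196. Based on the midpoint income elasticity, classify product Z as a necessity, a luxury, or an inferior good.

%ΔQ = (1196 − 1738)/[(1738+1196)/2] = -542/1467 ≈ -0.3695.
%ΔI = (1,535 − 2,800)/[(2,800+1,535)/2] = -1265/2167.5 ≈ -0.5836.
E_I = %ΔQ/%ΔI ≈ 0.633.
E_I ∈ (0,1): normal good (necessity).

necessity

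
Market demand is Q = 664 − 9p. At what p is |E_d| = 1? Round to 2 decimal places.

For linear demand Q = a − bp, E = −bp/(a − bp). |E| = 1 ⇒ bp = a − bp ⇒ p = a/(2b).
p = 664/(2·9) ≈ 36.89.

36.89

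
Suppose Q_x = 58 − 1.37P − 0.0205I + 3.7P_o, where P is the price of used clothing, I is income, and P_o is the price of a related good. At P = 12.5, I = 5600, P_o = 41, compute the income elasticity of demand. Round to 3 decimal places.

-1.476

First evaluate Q_x: 58 − 1.37(12.5) − 0.0205(5600) + 3.7(41) = 58 − 17.125 − 114.8 + 151.7 = 77.775.
∂Q_x/∂I = −0.0205, so E_I = -0.0205·(5600/77.775) ≈ -1.476.
E_I < 0: inferior good.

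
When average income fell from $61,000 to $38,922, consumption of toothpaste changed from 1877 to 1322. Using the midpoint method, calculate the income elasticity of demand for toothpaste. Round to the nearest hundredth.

0.79

%ΔQ = (1322 − 1877)/[(1877+1322)/2] = -555/1599.5 ≈ -0.3470.
%ΔI = (38,922 − 61,000)/[(61,000+38,922)/2] = -22078/49961 ≈ -0.4419.
E_I = %ΔQ/%ΔI ≈ 0.79.
E_I ∈ (0,1): normal good (necessity).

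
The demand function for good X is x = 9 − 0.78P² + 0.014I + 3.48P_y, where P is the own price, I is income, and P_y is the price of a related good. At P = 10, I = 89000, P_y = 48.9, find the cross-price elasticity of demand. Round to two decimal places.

0.13

At the given point, x = 9 − 0.78(10)² + 0.014(89000) + 3.48(48.9) = 9 − 78 + 1246 + 170.172 = 1347.172.
∂x/∂P_y = +3.48, so E_xy = 3.48·(48.9/1347.172) ≈ 0.13.
E_xy > 0: the goods are substitutes.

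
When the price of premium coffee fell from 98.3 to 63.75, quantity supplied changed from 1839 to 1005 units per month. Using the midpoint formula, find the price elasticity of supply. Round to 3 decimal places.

%ΔQ = (1005 − 1839)/[(1839 + 1005)/2] = -834/1422 ≈ -0.5865.
%Δp = (63.75 − 98.3)/[(98.3 + 63.75)/2] = -34.55/81.025 ≈ -0.4264.
Arc elasticity E = %ΔQ/%Δp ≈ -0.5865/-0.4264 ≈ 1.375.
|E| > 1: supply is elastic over this range.

1.375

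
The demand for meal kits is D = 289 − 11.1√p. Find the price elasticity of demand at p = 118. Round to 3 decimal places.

-0.358

At p = 118, D = 168.4231.
dD/dp = −11.1/(2√p) = −11.1/(2·10.8628).
Point elasticity E = (dD/dp)·(p/D) = -0.5109 × 118/168.4231 ≈ -0.358.
|E| < 1, so demand is inelastic at this price.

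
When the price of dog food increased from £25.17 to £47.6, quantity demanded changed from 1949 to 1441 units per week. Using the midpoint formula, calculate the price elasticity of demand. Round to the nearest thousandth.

%ΔQ = (1441 − 1949)/[(1949 + 1441)/2] = -508/1695 ≈ -0.2997.
%Δp = (47.6 − 25.17)/[(25.17 + 47.6)/2] = 22.43/36.385 ≈ 0.6165.
Arc elasticity E = %ΔQ/%Δp ≈ -0.2997/0.6165 ≈ -0.486.
|E| < 1: demand is inelastic over this range.

-0.486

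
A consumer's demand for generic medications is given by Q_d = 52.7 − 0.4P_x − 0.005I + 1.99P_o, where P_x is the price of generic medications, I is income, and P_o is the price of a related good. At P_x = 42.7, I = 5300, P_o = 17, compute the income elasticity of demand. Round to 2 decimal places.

Substituting, Q_d = 52.7 − 0.4(42.7) − 0.005(5300) + 1.99(17) = 52.7 − 17.08 − 26.5 + 33.83 = 42.95.
∂Q_d/∂I = −0.005, so E_I = -0.005·(5300/42.95) ≈ -0.62.
E_I < 0: inferior good.

-0.62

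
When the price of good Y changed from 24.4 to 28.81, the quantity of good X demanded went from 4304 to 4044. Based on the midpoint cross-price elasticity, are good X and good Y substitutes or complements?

%ΔQ_x = (4044 − 4304)/[(4304+4044)/2] = -260/4174 ≈ -0.0623.
%ΔP_y = (28.81 − 24.4)/[(24.4+28.81)/2] ≈ 0.1658.
E_xy = -0.0623/0.1658 ≈ -0.376.
E_xy < 0, so the goods are complements.

complements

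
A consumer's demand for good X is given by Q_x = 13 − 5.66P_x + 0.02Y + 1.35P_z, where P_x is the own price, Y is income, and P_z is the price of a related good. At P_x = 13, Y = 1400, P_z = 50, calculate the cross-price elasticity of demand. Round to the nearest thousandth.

1.933

Q_x = 13 − 5.66(13) + 0.02(1400) + 1.35(50) = 13 − 73.58 + 28 + 67.5 = 34.92.
∂Q_x/∂P_z = +1.35, so E_xy = 1.35·(50/34.92) ≈ 1.933.
E_xy > 0: the goods are substitutes.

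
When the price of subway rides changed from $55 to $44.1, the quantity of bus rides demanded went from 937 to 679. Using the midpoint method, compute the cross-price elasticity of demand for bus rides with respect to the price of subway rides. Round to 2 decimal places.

%ΔQ_x = (679 − 937)/[(937+679)/2] = -258/808 ≈ -0.3193.
%ΔP_y = (44.1 − 55)/[(55+44.1)/2] ≈ -0.2200.
E_xy = -0.3193/-0.2200 ≈ 1.45.
E_xy > 0, so bus rides and subway rides are substitutes.

1.45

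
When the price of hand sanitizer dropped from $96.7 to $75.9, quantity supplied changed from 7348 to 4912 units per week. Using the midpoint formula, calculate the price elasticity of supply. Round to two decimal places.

%Δq = (4912 − 7348)/[(7348 + 4912)/2] = -2436/6130 ≈ -0.3974.
%Δp = (75.9 − 96.7)/[(96.7 + 75.9)/2] = -20.8/86.3 ≈ -0.2410.
Arc elasticity E = %Δq/%Δp ≈ -0.3974/-0.2410 ≈ 1.65.
|E| > 1: supply is elastic over this range.

1.65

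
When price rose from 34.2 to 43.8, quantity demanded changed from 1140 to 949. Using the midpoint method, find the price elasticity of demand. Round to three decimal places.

%ΔQ = (949 − 1140)/[(1140 + 949)/2] = -191/1044.5 ≈ -0.1829.
%Δp = (43.8 − 34.2)/[(34.2 + 43.8)/2] = 9.6/39 ≈ 0.2462.
Arc elasticity E = %ΔQ/%Δp ≈ -0.1829/0.2462 ≈ -0.743.
|E| < 1: demand is inelastic over this range.

-0.743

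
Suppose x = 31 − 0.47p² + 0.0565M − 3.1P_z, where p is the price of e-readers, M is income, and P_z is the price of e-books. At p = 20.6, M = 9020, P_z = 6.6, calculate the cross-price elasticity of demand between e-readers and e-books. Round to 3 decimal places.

Substituting, x = 31 − 0.47(20.6)² + 0.0565(9020) − 3.1(6.6) = 31 − 199.4492 + 509.63 − 20.46 = 320.7208.
∂x/∂P_z = −3.1, so E_xy = -3.1·(6.6/320.7208) ≈ -0.064.
E_xy < 0: the goods are complements.

-0.064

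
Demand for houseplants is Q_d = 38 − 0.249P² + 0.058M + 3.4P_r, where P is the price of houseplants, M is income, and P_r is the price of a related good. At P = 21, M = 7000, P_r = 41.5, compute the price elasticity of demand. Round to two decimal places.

-0.46

Evaluating quantity at (P, M, P_r) gives Q_d = 38 − 0.249(21)² + 0.058(7000) + 3.4(41.5) = 38 − 109.809 + 406 + 141.1 = 475.291.
∂Q_d/∂P = −2·0.249·P = -10.458, so E_p = -10.458·(21/475.291) ≈ -0.46.
|E_p| < 1: demand is inelastic.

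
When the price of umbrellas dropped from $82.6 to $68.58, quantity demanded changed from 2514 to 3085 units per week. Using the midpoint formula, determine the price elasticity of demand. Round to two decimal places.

%ΔQ = (3085 − 2514)/[(2514 + 3085)/2] = 571/2799.5 ≈ 0.2040.
%ΔP = (68.58 − 82.6)/[(82.6 + 68.58)/2] = -14.02/75.59 ≈ -0.1855.
Arc elasticity E = %ΔQ/%ΔP ≈ 0.2040/-0.1855 ≈ -1.10.
|E| > 1: demand is elastic over this range.

-1.10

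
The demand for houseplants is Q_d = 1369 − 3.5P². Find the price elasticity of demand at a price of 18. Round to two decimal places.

At P = 18, Q_d = 235.
dQ_d/dP = −2·3.5·P = −126.
Point elasticity E = (dQ_d/dP)·(P/Q_d) = -126 × 18/235 ≈ -9.65.
|E| > 1, so demand is elastic at this price.

-9.65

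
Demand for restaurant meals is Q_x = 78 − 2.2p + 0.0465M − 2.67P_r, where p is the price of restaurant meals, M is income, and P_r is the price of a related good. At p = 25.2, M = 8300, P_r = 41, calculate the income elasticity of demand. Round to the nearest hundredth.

1.29

First evaluate Q_x: 78 − 2.2(25.2) + 0.0465(8300) − 2.67(41) = 78 − 55.44 + 385.95 − 109.47 = 299.04.
∂Q_x/∂M = +0.0465, so E_I = 0.0465·(8300/299.04) ≈ 1.29.
E_I > 1: normal good (luxury).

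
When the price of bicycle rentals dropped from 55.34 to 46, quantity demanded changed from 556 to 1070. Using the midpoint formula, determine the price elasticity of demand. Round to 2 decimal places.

-3.43

%ΔQ = (1070 − 556)/[(556 + 1070)/2] = 514/813 ≈ 0.6322.
%ΔP = (46 − 55.34)/[(55.34 + 46)/2] = -9.34/50.67 ≈ -0.1843.
Arc elasticity E = %ΔQ/%ΔP ≈ 0.6322/-0.1843 ≈ -3.43.
|E| > 1: demand is elastic over this range.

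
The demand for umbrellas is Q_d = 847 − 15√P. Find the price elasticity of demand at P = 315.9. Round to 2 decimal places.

-0.23

At P = 315.9, Q_d = 580.3964.
dQ_d/dP = −15/(2√P) = −15/(2·17.7736).
Point elasticity E = (dQ_d/dP)·(P/Q_d) = -0.422 × 315.9/580.3964 ≈ -0.23.
|E| < 1, so demand is inelastic at this price.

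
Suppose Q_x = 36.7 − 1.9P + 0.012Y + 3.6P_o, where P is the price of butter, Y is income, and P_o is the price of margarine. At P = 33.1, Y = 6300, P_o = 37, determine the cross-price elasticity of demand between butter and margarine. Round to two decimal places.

0.73

Substituting, Q_x = 36.7 − 1.9(33.1) + 0.012(6300) + 3.6(37) = 36.7 − 62.89 + 75.6 + 133.2 = 182.61.
∂Q_x/∂P_o = +3.6, so E_xy = 3.6·(37/182.61) ≈ 0.73.
E_xy > 0: the goods are substitutes.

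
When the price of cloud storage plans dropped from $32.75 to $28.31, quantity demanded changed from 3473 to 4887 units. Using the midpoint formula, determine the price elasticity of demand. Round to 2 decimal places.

%ΔQ = (4887 − 3473)/[(3473 + 4887)/2] = 1414/4180 ≈ 0.3383.
%ΔP = (28.31 − 32.75)/[(32.75 + 28.31)/2] = -4.44/30.53 ≈ -0.1454.
Arc elasticity E = %ΔQ/%ΔP ≈ 0.3383/-0.1454 ≈ -2.33.
|E| > 1: demand is elastic over this range.

-2.33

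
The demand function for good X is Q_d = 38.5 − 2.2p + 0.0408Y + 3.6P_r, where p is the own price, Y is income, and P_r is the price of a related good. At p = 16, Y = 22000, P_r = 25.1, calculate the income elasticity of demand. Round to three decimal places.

First evaluate Q_d: 38.5 − 2.2(16) + 0.0408(22000) + 3.6(25.1) = 38.5 − 35.2 + 897.6 + 90.36 = 991.26.
∂Q_d/∂Y = +0.0408, so E_I = 0.0408·(22000/991.26) ≈ 0.906.
E_I ∈ (0,1): normal good (necessity).

0.906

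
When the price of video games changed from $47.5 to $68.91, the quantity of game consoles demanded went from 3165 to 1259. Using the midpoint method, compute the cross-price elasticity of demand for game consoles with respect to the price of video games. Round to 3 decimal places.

%ΔQ_x = (1259 − 3165)/[(3165+1259)/2] = -1906/2212 ≈ -0.8617.
%ΔP_y = (68.91 − 47.5)/[(47.5+68.91)/2] ≈ 0.3678.
E_xy = -0.8617/0.3678 ≈ -2.343.
E_xy < 0, so game consoles and video games are complements.

-2.343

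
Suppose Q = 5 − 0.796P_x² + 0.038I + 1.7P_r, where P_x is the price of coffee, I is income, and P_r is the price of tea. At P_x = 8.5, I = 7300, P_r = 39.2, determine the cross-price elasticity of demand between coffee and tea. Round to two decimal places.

0.23

First evaluate Q: 5 − 0.796(8.5)² + 0.038(7300) + 1.7(39.2) = 5 − 57.511 + 277.4 + 66.64 = 291.529.
∂Q/∂P_r = +1.7, so E_xy = 1.7·(39.2/291.529) ≈ 0.23.
E_xy > 0: the goods are substitutes.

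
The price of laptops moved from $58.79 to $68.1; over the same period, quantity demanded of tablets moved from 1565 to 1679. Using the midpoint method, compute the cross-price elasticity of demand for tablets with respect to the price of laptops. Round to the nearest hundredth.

%ΔQ_x = (1679 − 1565)/[(1565+1679)/2] = 114/1622 ≈ 0.0703.
%ΔP_y = (68.1 − 58.79)/[(58.79+68.1)/2] ≈ 0.1467.
E_xy = 0.0703/0.1467 ≈ 0.48.
E_xy > 0, so tablets and laptops are substitutes.

0.48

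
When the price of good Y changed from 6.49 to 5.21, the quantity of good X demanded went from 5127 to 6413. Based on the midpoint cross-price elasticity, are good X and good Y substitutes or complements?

complements

%ΔQ_x = (6413 − 5127)/[(5127+6413)/2] = 1286/5770 ≈ 0.2229.
%ΔP_y = (5.21 − 6.49)/[(6.49+5.21)/2] ≈ -0.2188.
E_xy = 0.2229/-0.2188 ≈ -1.019.
E_xy < 0, so the goods are complements.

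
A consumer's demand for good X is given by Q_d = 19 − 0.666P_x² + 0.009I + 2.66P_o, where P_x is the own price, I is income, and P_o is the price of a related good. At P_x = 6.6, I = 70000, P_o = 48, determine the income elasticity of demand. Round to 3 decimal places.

0.843

Evaluating quantity at (P_x, I, P_o) gives Q_d = 19 − 0.666(6.6)² + 0.009(70000) + 2.66(48) = 19 − 29.011 + 630 + 127.68 = 747.669.
∂Q_d/∂I = +0.009, so E_I = 0.009·(70000/747.669) ≈ 0.843.
E_I ∈ (0,1): normal good (necessity).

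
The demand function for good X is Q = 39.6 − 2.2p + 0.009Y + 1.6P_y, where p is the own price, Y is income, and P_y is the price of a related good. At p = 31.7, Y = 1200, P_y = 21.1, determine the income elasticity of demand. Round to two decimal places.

0.75

At the given point, Q = 39.6 − 2.2(31.7) + 0.009(1200) + 1.6(21.1) = 39.6 − 69.74 + 10.8 + 33.76 = 14.42.
∂Q/∂Y = +0.009, so E_I = 0.009·(1200/14.42) ≈ 0.75.
E_I ∈ (0,1): normal good (necessity).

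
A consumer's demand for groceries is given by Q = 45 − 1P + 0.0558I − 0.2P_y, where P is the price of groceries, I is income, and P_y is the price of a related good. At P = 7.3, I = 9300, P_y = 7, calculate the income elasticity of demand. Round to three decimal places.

0.935

Evaluating quantity at (P, I, P_y) gives Q = 45 − 1(7.3) + 0.0558(9300) − 0.2(7) = 45 − 7.3 + 518.94 − 1.4 = 555.24.
∂Q/∂I = +0.0558, so E_I = 0.0558·(9300/555.24) ≈ 0.935.
E_I ∈ (0,1): normal good (necessity).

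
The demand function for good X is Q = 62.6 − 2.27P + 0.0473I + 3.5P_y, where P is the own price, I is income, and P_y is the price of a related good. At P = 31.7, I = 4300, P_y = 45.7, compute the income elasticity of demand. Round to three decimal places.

Substituting, Q = 62.6 − 2.27(31.7) + 0.0473(4300) + 3.5(45.7) = 62.6 − 71.959 + 203.39 + 159.95 = 353.981.
∂Q/∂I = +0.0473, so E_I = 0.0473·(4300/353.981) ≈ 0.575.
E_I ∈ (0,1): normal good (necessity).

0.575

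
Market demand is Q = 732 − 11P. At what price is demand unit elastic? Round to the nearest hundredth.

33.27

For linear demand Q = a − bP, E = −bP/(a − bP). |E| = 1 ⇒ bP = a − bP ⇒ P = a/(2b).
P = 732/(2·11) ≈ 33.27.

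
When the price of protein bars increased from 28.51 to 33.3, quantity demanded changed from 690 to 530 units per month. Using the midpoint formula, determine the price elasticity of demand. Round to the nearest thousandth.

-1.692

%Δq = (530 − 690)/[(690 + 530)/2] = -160/610 ≈ -0.2623.
%Δp = (33.3 − 28.51)/[(28.51 + 33.3)/2] = 4.79/30.905 ≈ 0.1550.
Arc elasticity E = %Δq/%Δp ≈ -0.2623/0.1550 ≈ -1.692.
|E| > 1: demand is elastic over this range.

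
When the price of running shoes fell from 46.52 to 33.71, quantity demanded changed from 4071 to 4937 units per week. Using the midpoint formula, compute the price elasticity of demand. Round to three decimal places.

%Δq = (4937 − 4071)/[(4071 + 4937)/2] = 866/4504 ≈ 0.1923.
%ΔP = (33.71 − 46.52)/[(46.52 + 33.71)/2] = -12.81/40.115 ≈ -0.3193.
Arc elasticity E = %Δq/%ΔP ≈ 0.1923/-0.3193 ≈ -0.602.
|E| < 1: demand is inelastic over this range.

-0.602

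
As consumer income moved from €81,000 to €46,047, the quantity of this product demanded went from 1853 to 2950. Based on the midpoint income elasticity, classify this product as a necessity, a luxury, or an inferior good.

%ΔQ = (2950 − 1853)/[(1853+2950)/2] = 1097/2401.5 ≈ 0.4568.
%ΔM = (46,047 − 81,000)/[(81,000+46,047)/2] = -34953/63523.5 ≈ -0.5502.
E_I = %ΔQ/%ΔM ≈ -0.830.
E_I < 0: inferior good.

inferior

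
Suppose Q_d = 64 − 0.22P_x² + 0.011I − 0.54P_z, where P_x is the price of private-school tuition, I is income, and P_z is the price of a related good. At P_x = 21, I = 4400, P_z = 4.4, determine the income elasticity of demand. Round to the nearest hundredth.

3.72

First evaluate Q_d: 64 − 0.22(21)² + 0.011(4400) − 0.54(4.4) = 64 − 97.02 + 48.4 − 2.376 = 13.004.
∂Q_d/∂I = +0.011, so E_I = 0.011·(4400/13.004) ≈ 3.72.
E_I > 1: normal good (luxury).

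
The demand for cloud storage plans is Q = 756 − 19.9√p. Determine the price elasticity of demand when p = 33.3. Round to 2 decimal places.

-0.09

At p = 33.3, Q = 641.1648.
dQ/dp = −19.9/(2√p) = −19.9/(2·5.7706).
Point elasticity E = (dQ/dp)·(p/Q) = -1.7243 × 33.3/641.1648 ≈ -0.09.
|E| < 1, so demand is inelastic at this price.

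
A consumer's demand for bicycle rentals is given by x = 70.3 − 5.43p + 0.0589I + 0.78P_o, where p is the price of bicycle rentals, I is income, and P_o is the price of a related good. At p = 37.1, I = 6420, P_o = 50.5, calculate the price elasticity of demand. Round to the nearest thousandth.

Substituting, x = 70.3 − 5.43(37.1) + 0.0589(6420) + 0.78(50.5) = 70.3 − 201.453 + 378.138 + 39.39 = 286.375.
∂x/∂p = −5.43, so E_p = (−5.43)·(37.1/286.375) ≈ -0.703.
|E_p| < 1: demand is inelastic.

-0.703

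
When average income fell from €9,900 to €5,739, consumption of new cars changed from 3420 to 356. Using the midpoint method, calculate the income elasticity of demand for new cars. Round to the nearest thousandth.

3.050

%ΔQ = (356 − 3420)/[(3420+356)/2] = -3064/1888 ≈ -1.6229.
%ΔM = (5,739 − 9,900)/[(9,900+5,739)/2] = -4161/7819.5 ≈ -0.5321.
E_I = %ΔQ/%ΔM ≈ 3.050.
E_I > 1: normal good (luxury).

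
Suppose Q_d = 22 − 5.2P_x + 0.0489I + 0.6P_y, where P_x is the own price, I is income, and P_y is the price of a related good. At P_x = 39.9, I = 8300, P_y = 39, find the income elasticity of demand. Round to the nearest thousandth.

First evaluate Q_d: 22 − 5.2(39.9) + 0.0489(8300) + 0.6(39) = 22 − 207.48 + 405.87 + 23.4 = 243.79.
∂Q_d/∂I = +0.0489, so E_I = 0.0489·(8300/243.79) ≈ 1.665.
E_I > 1: normal good (luxury).

1.665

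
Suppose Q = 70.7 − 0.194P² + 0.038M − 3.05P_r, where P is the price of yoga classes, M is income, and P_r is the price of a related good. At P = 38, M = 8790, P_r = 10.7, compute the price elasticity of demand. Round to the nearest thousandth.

-6.093

At the given point, Q = 70.7 − 0.194(38)² + 0.038(8790) − 3.05(10.7) = 70.7 − 280.136 + 334.02 − 32.635 = 91.949.
∂Q/∂P = −2·0.194·P = -14.744, so E_p = -14.744·(38/91.949) ≈ -6.093.
|E_p| > 1: demand is elastic.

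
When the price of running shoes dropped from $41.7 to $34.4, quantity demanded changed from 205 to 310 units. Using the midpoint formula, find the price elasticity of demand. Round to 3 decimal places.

%Δq = (310 − 205)/[(205 + 310)/2] = 105/257.5 ≈ 0.4078.
%Δp = (34.4 − 41.7)/[(41.7 + 34.4)/2] = -7.3/38.05 ≈ -0.1919.
Arc elasticity E = %Δq/%Δp ≈ 0.4078/-0.1919 ≈ -2.125.
|E| > 1: demand is elastic over this range.

-2.125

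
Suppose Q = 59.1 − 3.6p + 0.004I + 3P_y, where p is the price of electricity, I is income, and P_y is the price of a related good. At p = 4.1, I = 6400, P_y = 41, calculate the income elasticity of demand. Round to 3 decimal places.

Substituting, Q = 59.1 − 3.6(4.1) + 0.004(6400) + 3(41) = 59.1 − 14.76 + 25.6 + 123 = 192.94.
∂Q/∂I = +0.004, so E_I = 0.004·(6400/192.94) ≈ 0.133.
E_I ∈ (0,1): normal good (necessity).

0.133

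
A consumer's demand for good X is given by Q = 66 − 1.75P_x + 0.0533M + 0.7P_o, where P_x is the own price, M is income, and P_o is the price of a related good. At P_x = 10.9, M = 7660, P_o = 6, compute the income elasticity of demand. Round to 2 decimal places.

0.89

First evaluate Q: 66 − 1.75(10.9) + 0.0533(7660) + 0.7(6) = 66 − 19.075 + 408.278 + 4.2 = 459.403.
∂Q/∂M = +0.0533, so E_I = 0.0533·(7660/459.403) ≈ 0.89.
E_I ∈ (0,1): normal good (necessity).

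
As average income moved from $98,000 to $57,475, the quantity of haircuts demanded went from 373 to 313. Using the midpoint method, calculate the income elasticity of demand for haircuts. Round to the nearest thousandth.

0.336

%ΔQ = (313 − 373)/[(373+313)/2] = -60/343 ≈ -0.1749.
%ΔM = (57,475 − 98,000)/[(98,000+57,475)/2] = -40525/77737.5 ≈ -0.5213.
E_I = %ΔQ/%ΔM ≈ 0.336.
E_I ∈ (0,1): normal good (necessity).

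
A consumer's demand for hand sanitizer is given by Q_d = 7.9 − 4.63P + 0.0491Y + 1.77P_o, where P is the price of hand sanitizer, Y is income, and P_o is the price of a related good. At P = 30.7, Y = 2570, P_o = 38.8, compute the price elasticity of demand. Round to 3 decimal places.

-2.345

Evaluating quantity at (P, Y, P_o) gives Q_d = 7.9 − 4.63(30.7) + 0.0491(2570) + 1.77(38.8) = 7.9 − 142.141 + 126.187 + 68.676 = 60.622.
∂Q_d/∂P = −4.63, so E_p = (−4.63)·(30.7/60.622) ≈ -2.345.
|E_p| > 1: demand is elastic.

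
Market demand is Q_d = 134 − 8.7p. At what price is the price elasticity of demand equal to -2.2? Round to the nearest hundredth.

Set −bp/(a − bp) = −2.2 ⇒ bp = 2.2(a − bp) ⇒ bp(1+2.2) = 2.2·a.
p = 2.2·134/(8.7·3.2) ≈ 10.59.

10.59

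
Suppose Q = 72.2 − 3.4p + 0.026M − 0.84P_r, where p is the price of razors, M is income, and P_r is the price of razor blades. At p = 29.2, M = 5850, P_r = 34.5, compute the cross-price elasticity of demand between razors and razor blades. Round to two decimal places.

-0.30

Evaluating quantity at (p, M, P_r) gives Q = 72.2 − 3.4(29.2) + 0.026(5850) − 0.84(34.5) = 72.2 − 99.28 + 152.1 − 28.98 = 96.04.
∂Q/∂P_r = −0.84, so E_xy = -0.84·(34.5/96.04) ≈ -0.30.
E_xy < 0: the goods are complements.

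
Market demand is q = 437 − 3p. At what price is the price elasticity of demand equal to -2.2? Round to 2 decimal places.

Set −bp/(a − bp) = −2.2 ⇒ bp = 2.2(a − bp) ⇒ bp(1+2.2) = 2.2·a.
p = 2.2·437/(3·3.2) ≈ 100.15.

100.15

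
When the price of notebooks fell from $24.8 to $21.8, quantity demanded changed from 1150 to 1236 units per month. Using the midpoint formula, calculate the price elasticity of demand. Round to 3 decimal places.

-0.560

%ΔQ = (1236 − 1150)/[(1150 + 1236)/2] = 86/1193 ≈ 0.0721.
%ΔP = (21.8 − 24.8)/[(24.8 + 21.8)/2] = -3/23.3 ≈ -0.1288.
Arc elasticity E = %ΔQ/%ΔP ≈ 0.0721/-0.1288 ≈ -0.560.
|E| < 1: demand is inelastic over this range.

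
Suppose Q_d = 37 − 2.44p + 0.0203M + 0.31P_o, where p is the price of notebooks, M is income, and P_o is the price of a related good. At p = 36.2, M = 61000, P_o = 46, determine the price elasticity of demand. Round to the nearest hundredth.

-0.07

Q_d = 37 − 2.44(36.2) + 0.0203(61000) + 0.31(46) = 37 − 88.328 + 1238.3 + 14.26 = 1201.232.
∂Q_d/∂p = −2.44, so E_p = (−2.44)·(36.2/1201.232) ≈ -0.07.
|E_p| < 1: demand is inelastic.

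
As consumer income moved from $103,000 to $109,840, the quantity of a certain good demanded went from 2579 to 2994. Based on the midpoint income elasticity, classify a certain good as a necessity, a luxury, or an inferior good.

%ΔQ = (2994 − 2579)/[(2579+2994)/2] = 415/2786.5 ≈ 0.1489.
%ΔI = (109,840 − 103,000)/[(103,000+109,840)/2] = 6840/106420 ≈ 0.0643.
E_I = %ΔQ/%ΔI ≈ 2.317.
E_I > 1: normal good (luxury).

luxury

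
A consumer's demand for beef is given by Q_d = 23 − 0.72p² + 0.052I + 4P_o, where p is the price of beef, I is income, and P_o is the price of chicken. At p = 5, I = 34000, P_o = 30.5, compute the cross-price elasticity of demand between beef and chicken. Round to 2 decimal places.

At the given point, Q_d = 23 − 0.72(5)² + 0.052(34000) + 4(30.5) = 23 − 18 + 1768 + 122 = 1895.
∂Q_d/∂P_o = +4, so E_xy = 4·(30.5/1895) ≈ 0.06.
E_xy > 0: the goods are substitutes.

0.06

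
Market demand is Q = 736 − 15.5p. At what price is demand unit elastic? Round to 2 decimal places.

For linear demand Q = a − bp, E = −bp/(a − bp). |E| = 1 ⇒ bp = a − bp ⇒ p = a/(2b).
p = 736/(2·15.5) ≈ 23.74.

23.74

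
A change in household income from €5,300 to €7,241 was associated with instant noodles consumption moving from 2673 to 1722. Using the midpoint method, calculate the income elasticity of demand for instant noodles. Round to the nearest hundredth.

%ΔQ = (1722 − 2673)/[(2673+1722)/2] = -951/2197.5 ≈ -0.4328.
%ΔY = (7,241 − 5,300)/[(5,300+7,241)/2] = 1941/6270.5 ≈ 0.3095.
E_I = %ΔQ/%ΔY ≈ -1.40.
E_I < 0: inferior good.

-1.40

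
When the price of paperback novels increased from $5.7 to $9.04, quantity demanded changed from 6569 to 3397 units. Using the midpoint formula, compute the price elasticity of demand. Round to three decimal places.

%Δq = (3397 − 6569)/[(6569 + 3397)/2] = -3172/4983 ≈ -0.6366.
%ΔP = (9.04 − 5.7)/[(5.7 + 9.04)/2] = 3.34/7.37 ≈ 0.4532.
Arc elasticity E = %Δq/%ΔP ≈ -0.6366/0.4532 ≈ -1.405.
|E| > 1: demand is elastic over this range.

-1.405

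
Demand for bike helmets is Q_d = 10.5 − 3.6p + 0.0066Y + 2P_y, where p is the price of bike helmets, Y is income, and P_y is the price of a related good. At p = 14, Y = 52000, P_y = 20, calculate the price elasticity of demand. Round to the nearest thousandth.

-0.147

Substituting, Q_d = 10.5 − 3.6(14) + 0.0066(52000) + 2(20) = 10.5 − 50.4 + 343.2 + 40 = 343.3.
∂Q_d/∂p = −3.6, so E_p = (−3.6)·(14/343.3) ≈ -0.147.
|E_p| < 1: demand is inelastic.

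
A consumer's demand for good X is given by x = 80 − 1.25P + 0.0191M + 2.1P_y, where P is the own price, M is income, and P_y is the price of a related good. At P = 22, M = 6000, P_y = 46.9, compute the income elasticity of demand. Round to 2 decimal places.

Evaluating quantity at (P, M, P_y) gives x = 80 − 1.25(22) + 0.0191(6000) + 2.1(46.9) = 80 − 27.5 + 114.6 + 98.49 = 265.59.
∂x/∂M = +0.0191, so E_I = 0.0191·(6000/265.59) ≈ 0.43.
E_I ∈ (0,1): normal good (necessity).

0.43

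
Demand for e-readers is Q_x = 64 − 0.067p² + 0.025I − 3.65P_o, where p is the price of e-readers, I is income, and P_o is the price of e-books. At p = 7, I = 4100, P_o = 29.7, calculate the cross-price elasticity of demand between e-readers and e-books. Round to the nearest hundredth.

-1.98

Substituting, Q_x = 64 − 0.067(7)² + 0.025(4100) − 3.65(29.7) = 64 − 3.283 + 102.5 − 108.405 = 54.812.
∂Q_x/∂P_o = −3.65, so E_xy = -3.65·(29.7/54.812) ≈ -1.98.
E_xy < 0: the goods are complements.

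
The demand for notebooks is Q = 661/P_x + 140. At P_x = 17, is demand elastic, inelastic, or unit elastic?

inelastic

At P_x = 17, Q = 178.8824.
dQ/dP_x = −661/P_x² = −2.2872.
Point elasticity E = (dQ/dP_x)·(P_x/Q) = -2.2872 × 17/178.8824 ≈ -0.217.
|E| ≈ 0.217 < 1, so demand is inelastic.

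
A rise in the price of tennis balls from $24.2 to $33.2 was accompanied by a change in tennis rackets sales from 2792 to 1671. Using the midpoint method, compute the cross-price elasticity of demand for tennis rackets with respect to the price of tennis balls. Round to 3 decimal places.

-1.602

%ΔQ_x = (1671 − 2792)/[(2792+1671)/2] = -1121/2231.5 ≈ -0.5024.
%ΔP_y = (33.2 − 24.2)/[(24.2+33.2)/2] ≈ 0.3136.
E_xy = -0.5024/0.3136 ≈ -1.602.
E_xy < 0, so tennis rackets and tennis balls are complements.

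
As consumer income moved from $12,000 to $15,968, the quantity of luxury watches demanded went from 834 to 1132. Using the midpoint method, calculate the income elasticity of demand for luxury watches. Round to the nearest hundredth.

%ΔQ = (1132 − 834)/[(834+1132)/2] = 298/983 ≈ 0.3032.
%ΔM = (15,968 − 12,000)/[(12,000+15,968)/2] = 3968/13984 ≈ 0.2838.
E_I = %ΔQ/%ΔM ≈ 1.07.
E_I > 1: normal good (luxury).

1.07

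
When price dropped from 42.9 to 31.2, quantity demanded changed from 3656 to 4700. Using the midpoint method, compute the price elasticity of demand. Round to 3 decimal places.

%ΔQ = (4700 − 3656)/[(3656 + 4700)/2] = 1044/4178 ≈ 0.2499.
%ΔP = (31.2 − 42.9)/[(42.9 + 31.2)/2] = -11.7/37.05 ≈ -0.3158.
Arc elasticity E = %ΔQ/%ΔP ≈ 0.2499/-0.3158 ≈ -0.791.
|E| < 1: demand is inelastic over this range.

-0.791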